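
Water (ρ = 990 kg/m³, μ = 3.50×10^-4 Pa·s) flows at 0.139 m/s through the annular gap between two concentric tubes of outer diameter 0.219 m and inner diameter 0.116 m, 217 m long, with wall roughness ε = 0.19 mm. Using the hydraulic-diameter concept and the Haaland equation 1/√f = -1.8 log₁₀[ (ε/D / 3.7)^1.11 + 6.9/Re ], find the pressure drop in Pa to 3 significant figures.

Hydraulic diameter D_h = 4A/P = D_o - D_i = 0.219 - 0.116 = 0.103 m.
Re = ρVD_h/μ = 990·0.139·0.103/0.00035 = 4.05e+04.
ε/D_h = 0.00019/0.103 = 0.00184; Haaland gives 1/√f = -1.8 log₁₀[0.000216+0.00017] = 6.143, so f = 0.0265.
ΔP = f(L/D_h)(ρV²/2) = 0.0265·217/0.103·9.564 = 533.9 Pa.

ΔP ≈ 534 Pa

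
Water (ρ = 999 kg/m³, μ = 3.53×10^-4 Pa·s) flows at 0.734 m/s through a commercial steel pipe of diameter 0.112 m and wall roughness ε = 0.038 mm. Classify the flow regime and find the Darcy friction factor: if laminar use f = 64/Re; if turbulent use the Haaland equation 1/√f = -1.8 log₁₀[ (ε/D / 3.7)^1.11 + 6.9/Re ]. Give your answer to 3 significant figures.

Re = ρVD/μ = 999·0.734·0.112/0.000353 = 2.327e+05.
Re > 4000 → turbulent. ε/D = 3.8e-05/0.112 = 0.000339; Haaland: 1/√f = -1.8 log₁₀[3.3e-05 + 2.97e-05] = 7.566, so f = 0.01747.

f ≈ 0.0175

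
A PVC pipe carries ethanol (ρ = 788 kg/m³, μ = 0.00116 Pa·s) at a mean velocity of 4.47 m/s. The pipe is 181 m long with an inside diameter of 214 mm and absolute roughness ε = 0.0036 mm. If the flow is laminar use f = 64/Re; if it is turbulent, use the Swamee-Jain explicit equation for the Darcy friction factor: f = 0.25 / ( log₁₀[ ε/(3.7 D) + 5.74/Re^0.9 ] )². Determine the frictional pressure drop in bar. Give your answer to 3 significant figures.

Reynolds number Re = ρVD/μ = 788 · 4.47 · 0.214 / 0.00116 = 6.498e+05.
Re > 4000 → turbulent. Relative roughness ε/D = 3.6e-06/0.214 = 1.68e-05. Swamee-Jain: f = 0.25/(log₁₀[1.68e-05/3.7 + 5.74/6.498e+05^0.9])² = 0.25/(log₁₀[4.55e-06 + 3.37e-05])² = 0.25/(-4.418)² = 0.01281.
Darcy-Weisbach: ΔP = f(L/D)(ρV²/2) = 0.01281·(181/0.214)·(788·4.47²/2) = 0.01281·845.8·7872 = 8.53e+04 Pa.
ΔP = 8.53e+04 Pa = 0.853 bar.

ΔP ≈ 0.853 bar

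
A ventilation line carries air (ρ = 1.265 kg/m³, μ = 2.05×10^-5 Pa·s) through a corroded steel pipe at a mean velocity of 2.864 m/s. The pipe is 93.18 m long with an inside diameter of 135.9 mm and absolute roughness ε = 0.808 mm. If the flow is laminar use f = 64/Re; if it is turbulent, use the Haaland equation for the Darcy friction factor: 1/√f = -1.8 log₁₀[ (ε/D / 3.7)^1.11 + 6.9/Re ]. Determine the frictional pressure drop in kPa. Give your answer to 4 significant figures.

Reynolds number Re = ρVD/μ = 1.265 · 2.864 · 0.1359 / 2.05e-05 = 2.402e+04.
Re > 4000 → turbulent. Relative roughness ε/D = 0.000808/0.1359 = 0.00595. Haaland: 1/√f = -1.8 log₁₀[(0.00595/3.7)^1.11 + 6.9/2.402e+04] = -1.8 log₁₀[0.000792 + 0.000287] = 5.34, so f = 0.03506.
Darcy-Weisbach: ΔP = f(L/D)(ρV²/2) = 0.03506·(93.18/0.1359)·(1.265·2.864²/2) = 0.03506·685.7·5.188 = 124.7 Pa.
ΔP = 124.7 Pa = 0.1247 kPa.

ΔP ≈ 0.1247 kPa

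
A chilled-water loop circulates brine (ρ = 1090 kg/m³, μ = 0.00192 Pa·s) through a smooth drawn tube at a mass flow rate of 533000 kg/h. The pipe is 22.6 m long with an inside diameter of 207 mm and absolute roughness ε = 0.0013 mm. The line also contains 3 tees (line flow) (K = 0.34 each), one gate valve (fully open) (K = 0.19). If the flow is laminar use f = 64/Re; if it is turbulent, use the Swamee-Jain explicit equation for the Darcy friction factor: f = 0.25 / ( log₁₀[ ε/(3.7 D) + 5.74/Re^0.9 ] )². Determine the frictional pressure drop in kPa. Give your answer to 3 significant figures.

ΔP ≈ 23.6 kPa

ṁ = 533000 kg/h = 533000/3600 = 148.1 kg/s.
A = πD²/4 = π(0.207)²/4 = 0.03365 m²; mean velocity V = ṁ/(ρA) = 148.1/(1090 · 0.03365) = 4.036 m/s.
Reynolds number Re = ρVD/μ = 1090 · 4.036 · 0.207 / 0.00192 = 4.743e+05.
Re > 4000 → turbulent. Relative roughness ε/D = 1.3e-06/0.207 = 6.28e-06. Swamee-Jain: f = 0.25/(log₁₀[6.28e-06/3.7 + 5.74/4.743e+05^0.9])² = 0.25/(log₁₀[1.7e-06 + 4.47e-05])² = 0.25/(-4.333)² = 0.01331.
Total minor-loss coefficient ΣK = 3·0.34 + 1·0.19 = 1.21.
ΔP = [f·L/D + ΣK]·(ρV²/2) = [0.01331·22.6/0.207 + 1.21]·(1090·4.036²/2) = [1.454 + 1.21]·8878 = 2.365e+04 Pa.
ΔP = 2.365e+04 Pa = 23.6 kPa.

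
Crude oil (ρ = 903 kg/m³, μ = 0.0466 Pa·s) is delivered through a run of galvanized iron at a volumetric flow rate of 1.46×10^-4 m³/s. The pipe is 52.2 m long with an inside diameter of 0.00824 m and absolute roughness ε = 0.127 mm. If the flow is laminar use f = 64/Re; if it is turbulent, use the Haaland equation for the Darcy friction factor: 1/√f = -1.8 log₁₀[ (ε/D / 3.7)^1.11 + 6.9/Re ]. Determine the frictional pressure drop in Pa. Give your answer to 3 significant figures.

Cross-sectional area A = πD²/4 = π(0.00824)²/4 = 5.333e-05 m²; mean velocity V = Q/A = 0.000146/5.333e-05 = 2.738 m/s.
Reynolds number Re = ρVD/μ = 903 · 2.738 · 0.00824 / 0.0466 = 437.2.
Re < 2300 → laminar flow, so f = 64/Re = 64/437.2 = 0.1464 (the turbulent correlation is not needed).
Darcy-Weisbach: ΔP = f(L/D)(ρV²/2) = 0.1464·(52.2/0.00824)·(903·2.738²/2) = 0.1464·6335·3384 = 3.139e+06 Pa.

ΔP ≈ 3.14×10^6 Pa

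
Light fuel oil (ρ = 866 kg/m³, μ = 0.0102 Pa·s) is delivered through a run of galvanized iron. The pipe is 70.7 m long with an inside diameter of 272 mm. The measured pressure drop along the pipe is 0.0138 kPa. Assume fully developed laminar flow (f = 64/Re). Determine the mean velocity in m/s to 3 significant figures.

For laminar flow, f = 64/Re with Re = ρVD/μ, so Darcy-Weisbach reduces to ΔP = 32μLV/D². Solving for V: V = ΔP·D²/(32μL) = 13.8·(0.272)²/(32·0.0102·70.7) = 0.04424 m/s.
Check: Re = ρVD/μ = 866·0.04424·0.272/0.0102 = 1022 < 2300, so the laminar assumption holds.

V ≈ 0.0442 m/s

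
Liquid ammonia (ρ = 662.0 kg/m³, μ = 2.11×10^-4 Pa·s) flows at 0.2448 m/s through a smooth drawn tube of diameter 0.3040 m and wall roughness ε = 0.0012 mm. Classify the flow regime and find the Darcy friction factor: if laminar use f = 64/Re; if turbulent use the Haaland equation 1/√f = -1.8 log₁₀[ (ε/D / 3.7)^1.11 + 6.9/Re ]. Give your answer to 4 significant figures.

Re = ρVD/μ = 662·0.2448·0.304/0.000211 = 2.335e+05.
Re > 4000 → turbulent. ε/D = 1.2e-06/0.304 = 3.95e-06; Haaland: 1/√f = -1.8 log₁₀[2.35e-07 + 2.96e-05] = 8.147, so f = 0.01507.

f ≈ 0.01507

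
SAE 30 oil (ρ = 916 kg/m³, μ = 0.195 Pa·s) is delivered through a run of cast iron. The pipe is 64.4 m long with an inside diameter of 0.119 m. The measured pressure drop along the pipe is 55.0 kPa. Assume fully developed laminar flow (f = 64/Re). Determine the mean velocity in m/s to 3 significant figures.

V ≈ 1.94 m/s

For laminar flow, f = 64/Re with Re = ρVD/μ, so Darcy-Weisbach reduces to ΔP = 32μLV/D². Solving for V: V = ΔP·D²/(32μL) = 5.5e+04·(0.119)²/(32·0.195·64.4) = 1.938 m/s.
Check: Re = ρVD/μ = 916·1.938·0.119/0.195 = 1083 < 2300, so the laminar assumption holds.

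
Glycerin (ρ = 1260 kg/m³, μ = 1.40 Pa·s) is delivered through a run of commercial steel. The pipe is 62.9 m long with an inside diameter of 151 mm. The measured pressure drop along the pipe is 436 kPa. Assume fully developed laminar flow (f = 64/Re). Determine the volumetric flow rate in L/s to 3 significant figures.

For laminar flow, f = 64/Re with Re = ρVD/μ, so Darcy-Weisbach reduces to ΔP = 32μLV/D². Solving for V: V = ΔP·D²/(32μL) = 4.36e+05·(0.151)²/(32·1.4·62.9) = 3.528 m/s.
Check: Re = ρVD/μ = 1260·3.528·0.151/1.4 = 479.4 < 2300, so the laminar assumption holds.
Q = V·A = 3.528·(π/4·0.151²) = 0.06318 m³/s = 63.2 L/s.

Q ≈ 63.2 L/s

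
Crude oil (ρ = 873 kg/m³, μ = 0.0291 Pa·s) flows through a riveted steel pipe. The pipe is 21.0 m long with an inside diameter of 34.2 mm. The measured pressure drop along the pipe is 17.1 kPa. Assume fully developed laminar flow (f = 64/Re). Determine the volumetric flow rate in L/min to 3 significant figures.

For laminar flow, f = 64/Re with Re = ρVD/μ, so Darcy-Weisbach reduces to ΔP = 32μLV/D². Solving for V: V = ΔP·D²/(32μL) = 1.71e+04·(0.0342)²/(32·0.0291·21) = 1.023 m/s.
Check: Re = ρVD/μ = 873·1.023·0.0342/0.0291 = 1049 < 2300, so the laminar assumption holds.
Q = V·A = 1.023·(π/4·0.0342²) = 0.0009396 m³/s = 56.4 L/min.

Q ≈ 56.4 L/min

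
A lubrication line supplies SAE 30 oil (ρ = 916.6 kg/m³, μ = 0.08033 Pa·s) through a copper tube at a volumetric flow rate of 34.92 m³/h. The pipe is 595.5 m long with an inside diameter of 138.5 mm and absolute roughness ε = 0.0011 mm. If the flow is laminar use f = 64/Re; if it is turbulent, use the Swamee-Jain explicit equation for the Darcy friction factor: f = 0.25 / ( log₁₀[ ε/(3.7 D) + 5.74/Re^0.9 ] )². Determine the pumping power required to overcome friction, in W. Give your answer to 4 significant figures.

P ≈ 498.4 W

Q = 34.92 m³/h = 34.92/3600 = 0.0097 m³/s.
Cross-sectional area A = πD²/4 = π(0.1385)²/4 = 0.01507 m²; mean velocity V = Q/A = 0.0097/0.01507 = 0.6438 m/s.
Reynolds number Re = ρVD/μ = 916.6 · 0.6438 · 0.1385 / 0.0803 = 1017.
Re < 2300 → laminar flow, so f = 64/Re = 64/1017 = 0.0629 (the turbulent correlation is not needed).
Darcy-Weisbach: ΔP = f(L/D)(ρV²/2) = 0.0629·(595.5/0.1385)·(916.6·0.6438²/2) = 0.0629·4300·190 = 5.138e+04 Pa.
Pumping power P = QΔP = 0.0097·5.138e+04 = 498.38 W = 498.4 W.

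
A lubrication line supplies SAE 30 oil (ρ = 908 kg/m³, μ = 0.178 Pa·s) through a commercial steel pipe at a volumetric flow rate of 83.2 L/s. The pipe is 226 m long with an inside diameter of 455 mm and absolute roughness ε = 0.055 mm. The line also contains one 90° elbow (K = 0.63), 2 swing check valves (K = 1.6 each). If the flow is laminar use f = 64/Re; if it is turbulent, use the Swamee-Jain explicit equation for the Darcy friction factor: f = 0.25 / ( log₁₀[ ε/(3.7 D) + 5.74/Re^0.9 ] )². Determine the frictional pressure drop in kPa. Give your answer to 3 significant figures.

Q = 83.2 L/s = 83.2/1000 = 0.0832 m³/s.
Cross-sectional area A = πD²/4 = π(0.455)²/4 = 0.1626 m²; mean velocity V = Q/A = 0.0832/0.1626 = 0.5117 m/s.
Reynolds number Re = ρVD/μ = 908 · 0.5117 · 0.455 / 0.178 = 1188.
Re < 2300 → laminar flow, so f = 64/Re = 64/1188 = 0.05389 (the turbulent correlation is not needed).
Total minor-loss coefficient ΣK = 1·0.63 + 2·1.6 = 3.83.
ΔP = [f·L/D + ΣK]·(ρV²/2) = [0.05389·226/0.455 + 3.83]·(908·0.5117²/2) = [26.77 + 3.83]·118.9 = 3637 Pa.
ΔP = 3637 Pa = 3.64 kPa.

ΔP ≈ 3.64 kPa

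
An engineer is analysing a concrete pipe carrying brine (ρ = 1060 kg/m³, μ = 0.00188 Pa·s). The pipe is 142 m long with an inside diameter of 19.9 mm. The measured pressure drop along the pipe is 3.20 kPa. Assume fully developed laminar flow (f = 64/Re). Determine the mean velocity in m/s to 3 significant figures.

V ≈ 0.148 m/s

For laminar flow, f = 64/Re with Re = ρVD/μ, so Darcy-Weisbach reduces to ΔP = 32μLV/D². Solving for V: V = ΔP·D²/(32μL) = 3200·(0.0199)²/(32·0.00188·142) = 0.1483 m/s.
Check: Re = ρVD/μ = 1060·0.1483·0.0199/0.00188 = 1664 < 2300, so the laminar assumption holds.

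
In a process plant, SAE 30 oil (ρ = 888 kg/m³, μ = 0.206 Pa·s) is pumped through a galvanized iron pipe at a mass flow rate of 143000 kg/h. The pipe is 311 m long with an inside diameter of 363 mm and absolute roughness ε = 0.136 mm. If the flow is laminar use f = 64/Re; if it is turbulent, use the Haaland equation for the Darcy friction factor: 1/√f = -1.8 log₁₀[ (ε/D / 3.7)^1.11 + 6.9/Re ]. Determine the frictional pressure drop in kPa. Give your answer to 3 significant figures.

ΔP ≈ 6.72 kPa

ṁ = 143000 kg/h = 143000/3600 = 39.72 kg/s.
A = πD²/4 = π(0.363)²/4 = 0.1035 m²; mean velocity V = ṁ/(ρA) = 39.72/(888 · 0.1035) = 0.4322 m/s.
Reynolds number Re = ρVD/μ = 888 · 0.4322 · 0.363 / 0.206 = 676.3.
Re < 2300 → laminar flow, so f = 64/Re = 64/676.3 = 0.09463 (the turbulent correlation is not needed).
Darcy-Weisbach: ΔP = f(L/D)(ρV²/2) = 0.09463·(311/0.363)·(888·0.4322²/2) = 0.09463·856.7·82.95 = 6725 Pa.
ΔP = 6725 Pa = 6.72 kPa.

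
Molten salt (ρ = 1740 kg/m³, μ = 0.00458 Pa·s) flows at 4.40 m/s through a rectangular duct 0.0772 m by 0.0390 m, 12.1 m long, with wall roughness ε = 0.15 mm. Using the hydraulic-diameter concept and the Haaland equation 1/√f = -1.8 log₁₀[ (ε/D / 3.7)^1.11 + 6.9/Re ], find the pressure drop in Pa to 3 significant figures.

ΔP ≈ 107000 Pa

Hydraulic diameter D_h = 4A/P = 4·(0.0772·0.039)/(2·(0.0772+0.039)) = 0.01204/0.2324 = 0.05182 m.
Re = ρVD_h/μ = 1740·4.4·0.05182/0.00458 = 8.662e+04.
ε/D_h = 0.00015/0.05182 = 0.00289; Haaland gives 1/√f = -1.8 log₁₀[0.000356+7.97e-05] = 6.049, so f = 0.02733.
ΔP = f(L/D_h)(ρV²/2) = 0.02733·12.1/0.05182·1.684e+04 = 1.075e+05 Pa.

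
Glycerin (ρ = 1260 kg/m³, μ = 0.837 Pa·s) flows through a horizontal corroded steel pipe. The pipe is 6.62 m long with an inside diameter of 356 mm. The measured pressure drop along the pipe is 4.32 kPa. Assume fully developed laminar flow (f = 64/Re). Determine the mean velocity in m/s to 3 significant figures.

For laminar flow, f = 64/Re with Re = ρVD/μ, so Darcy-Weisbach reduces to ΔP = 32μLV/D². Solving for V: V = ΔP·D²/(32μL) = 4320·(0.356)²/(32·0.837·6.62) = 3.088 m/s.
Check: Re = ρVD/μ = 1260·3.088·0.356/0.837 = 1655 < 2300, so the laminar assumption holds.

V ≈ 3.09 m/s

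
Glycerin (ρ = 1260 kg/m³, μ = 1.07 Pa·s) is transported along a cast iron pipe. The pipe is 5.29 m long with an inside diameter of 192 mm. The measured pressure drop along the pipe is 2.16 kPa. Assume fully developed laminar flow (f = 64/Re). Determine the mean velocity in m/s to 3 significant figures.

For laminar flow, f = 64/Re with Re = ρVD/μ, so Darcy-Weisbach reduces to ΔP = 32μLV/D². Solving for V: V = ΔP·D²/(32μL) = 2160·(0.192)²/(32·1.07·5.29) = 0.4396 m/s.
Check: Re = ρVD/μ = 1260·0.4396·0.192/1.07 = 99.39 < 2300, so the laminar assumption holds.

V ≈ 0.440 m/s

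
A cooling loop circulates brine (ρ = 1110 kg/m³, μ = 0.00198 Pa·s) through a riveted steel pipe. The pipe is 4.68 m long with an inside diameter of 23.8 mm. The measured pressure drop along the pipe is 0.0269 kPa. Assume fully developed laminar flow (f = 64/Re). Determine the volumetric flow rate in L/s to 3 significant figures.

Q ≈ 0.0229 L/s

For laminar flow, f = 64/Re with Re = ρVD/μ, so Darcy-Weisbach reduces to ΔP = 32μLV/D². Solving for V: V = ΔP·D²/(32μL) = 26.9·(0.0238)²/(32·0.00198·4.68) = 0.05139 m/s.
Check: Re = ρVD/μ = 1110·0.05139·0.0238/0.00198 = 685.6 < 2300, so the laminar assumption holds.
Q = V·A = 0.05139·(π/4·0.0238²) = 2.286e-05 m³/s = 0.0229 L/s.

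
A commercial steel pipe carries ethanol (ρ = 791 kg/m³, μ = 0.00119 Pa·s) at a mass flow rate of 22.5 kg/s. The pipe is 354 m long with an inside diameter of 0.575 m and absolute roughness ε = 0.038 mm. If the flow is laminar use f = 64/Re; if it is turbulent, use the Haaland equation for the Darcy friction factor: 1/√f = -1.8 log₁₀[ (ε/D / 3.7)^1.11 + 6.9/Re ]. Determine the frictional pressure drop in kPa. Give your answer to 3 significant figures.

A = πD²/4 = π(0.575)²/4 = 0.2597 m²; mean velocity V = ṁ/(ρA) = 22.5/(791 · 0.2597) = 0.1095 m/s.
Reynolds number Re = ρVD/μ = 791 · 0.1095 · 0.575 / 0.00119 = 4.187e+04.
Re > 4000 → turbulent. Relative roughness ε/D = 3.8e-05/0.575 = 6.61e-05. Haaland: 1/√f = -1.8 log₁₀[(6.61e-05/3.7)^1.11 + 6.9/4.187e+04] = -1.8 log₁₀[5.37e-06 + 0.000165] = 6.784, so f = 0.02173.
Darcy-Weisbach: ΔP = f(L/D)(ρV²/2) = 0.02173·(354/0.575)·(791·0.1095²/2) = 0.02173·615.7·4.746 = 63.48 Pa.
ΔP = 63.48 Pa = 0.0635 kPa.

ΔP ≈ 0.0635 kPa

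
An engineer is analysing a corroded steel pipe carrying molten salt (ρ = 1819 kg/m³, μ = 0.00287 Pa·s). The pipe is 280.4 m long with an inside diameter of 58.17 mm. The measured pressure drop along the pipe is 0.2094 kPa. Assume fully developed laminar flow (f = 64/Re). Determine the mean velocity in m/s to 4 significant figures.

V ≈ 0.02751 m/s

For laminar flow, f = 64/Re with Re = ρVD/μ, so Darcy-Weisbach reduces to ΔP = 32μLV/D². Solving for V: V = ΔP·D²/(32μL) = 209.4·(0.05817)²/(32·0.00287·280.4) = 0.02751 m/s.
Check: Re = ρVD/μ = 1819·0.02751·0.05817/0.00287 = 1014 < 2300, so the laminar assumption holds.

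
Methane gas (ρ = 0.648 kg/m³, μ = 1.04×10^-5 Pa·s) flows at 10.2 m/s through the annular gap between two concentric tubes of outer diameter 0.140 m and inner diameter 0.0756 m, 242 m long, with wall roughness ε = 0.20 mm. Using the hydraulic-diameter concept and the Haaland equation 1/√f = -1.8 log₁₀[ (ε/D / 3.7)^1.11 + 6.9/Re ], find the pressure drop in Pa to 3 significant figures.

ΔP ≈ 3690 Pa

Hydraulic diameter D_h = 4A/P = D_o - D_i = 0.14 - 0.0756 = 0.0644 m.
Re = ρVD_h/μ = 0.648·10.2·0.0644/1.04e-05 = 4.093e+04.
ε/D_h = 0.0002/0.0644 = 0.00311; Haaland gives 1/√f = -1.8 log₁₀[0.000385+0.000169] = 5.862, so f = 0.0291.
ΔP = f(L/D_h)(ρV²/2) = 0.0291·242/0.0644·33.71 = 3686 Pa.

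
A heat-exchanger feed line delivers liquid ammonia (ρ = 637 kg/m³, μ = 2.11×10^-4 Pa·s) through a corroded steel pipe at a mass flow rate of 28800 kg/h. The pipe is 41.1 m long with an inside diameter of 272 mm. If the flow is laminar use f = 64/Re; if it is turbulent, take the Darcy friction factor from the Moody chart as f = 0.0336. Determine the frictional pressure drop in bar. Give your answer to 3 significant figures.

ṁ = 28800 kg/h = 28800/3600 = 8 kg/s.
A = πD²/4 = π(0.272)²/4 = 0.05811 m²; mean velocity V = ṁ/(ρA) = 8/(637 · 0.05811) = 0.2161 m/s.
Reynolds number Re = ρVD/μ = 637 · 0.2161 · 0.272 / 0.000211 = 1.775e+05.
Re > 4000 → turbulent; use the Moody-chart value f = 0.0336.
Darcy-Weisbach: ΔP = f(L/D)(ρV²/2) = 0.0336·(41.1/0.272)·(637·0.2161²/2) = 0.0336·151.1·14.88 = 75.54 Pa.
ΔP = 75.54 Pa = 7.55×10^-4 bar.

ΔP ≈ 7.55×10^-4 bar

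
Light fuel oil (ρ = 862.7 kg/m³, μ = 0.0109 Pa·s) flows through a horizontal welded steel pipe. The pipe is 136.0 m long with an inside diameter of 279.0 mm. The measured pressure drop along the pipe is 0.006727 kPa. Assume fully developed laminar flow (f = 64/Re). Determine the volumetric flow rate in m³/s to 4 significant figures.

Q ≈ 6.749×10^-4 m³/s

For laminar flow, f = 64/Re with Re = ρVD/μ, so Darcy-Weisbach reduces to ΔP = 32μLV/D². Solving for V: V = ΔP·D²/(32μL) = 6.727·(0.279)²/(32·0.0109·136) = 0.01104 m/s.
Check: Re = ρVD/μ = 862.7·0.01104·0.279/0.0109 = 243.8 < 2300, so the laminar assumption holds.
Q = V·A = 0.01104·(π/4·0.279²) = 0.0006749 m³/s = 6.749×10^-4 m³/s.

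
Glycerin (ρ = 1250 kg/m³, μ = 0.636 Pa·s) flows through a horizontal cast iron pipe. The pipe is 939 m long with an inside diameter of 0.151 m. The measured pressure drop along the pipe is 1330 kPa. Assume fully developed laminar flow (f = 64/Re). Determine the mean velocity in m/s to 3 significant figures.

V ≈ 1.59 m/s

For laminar flow, f = 64/Re with Re = ρVD/μ, so Darcy-Weisbach reduces to ΔP = 32μLV/D². Solving for V: V = ΔP·D²/(32μL) = 1.33e+06·(0.151)²/(32·0.636·939) = 1.587 m/s.
Check: Re = ρVD/μ = 1250·1.587·0.151/0.636 = 470.9 < 2300, so the laminar assumption holds.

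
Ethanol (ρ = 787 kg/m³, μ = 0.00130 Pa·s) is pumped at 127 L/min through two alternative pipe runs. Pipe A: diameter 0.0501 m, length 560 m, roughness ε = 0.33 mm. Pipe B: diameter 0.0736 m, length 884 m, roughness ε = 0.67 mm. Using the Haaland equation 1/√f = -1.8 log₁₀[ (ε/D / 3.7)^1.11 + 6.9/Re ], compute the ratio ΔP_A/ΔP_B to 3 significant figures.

ΔP_A/ΔP_B ≈ 3.88

Pipe A: V = Q/A = 0.002117/0.001971 = 1.074 m/s; Re = 3.257e+04; ε/D = 0.00659; Haaland → f = 0.03525; ΔP_A = f(L/D)(ρV²/2) = 1.787e+05 Pa.
Pipe B: V = Q/A = 0.002117/0.004254 = 0.4975 m/s; Re = 2.217e+04; ε/D = 0.0091; Haaland → f = 0.03934; ΔP_B = f(L/D)(ρV²/2) = 4.603e+04 Pa.
ΔP_A/ΔP_B = 1.787e+05/4.603e+04 = 3.88.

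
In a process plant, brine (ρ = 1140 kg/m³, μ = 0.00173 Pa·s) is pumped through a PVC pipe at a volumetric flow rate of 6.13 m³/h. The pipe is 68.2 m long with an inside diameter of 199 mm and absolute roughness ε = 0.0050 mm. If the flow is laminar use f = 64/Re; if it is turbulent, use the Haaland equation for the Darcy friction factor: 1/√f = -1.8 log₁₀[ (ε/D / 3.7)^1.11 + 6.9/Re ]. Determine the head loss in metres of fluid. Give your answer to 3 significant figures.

Q = 6.13 m³/h = 6.13/3600 = 0.001703 m³/s.
Cross-sectional area A = πD²/4 = π(0.199)²/4 = 0.0311 m²; mean velocity V = Q/A = 0.001703/0.0311 = 0.05475 m/s.
Reynolds number Re = ρVD/μ = 1140 · 0.05475 · 0.199 / 0.00173 = 7179.
Re > 4000 → turbulent. Relative roughness ε/D = 5e-06/0.199 = 2.51e-05. Haaland: 1/√f = -1.8 log₁₀[(2.51e-05/3.7)^1.11 + 6.9/7179] = -1.8 log₁₀[1.83e-06 + 0.000961] = 5.43, so f = 0.03392.
Darcy-Weisbach: ΔP = f(L/D)(ρV²/2) = 0.03392·(68.2/0.199)·(1140·0.05475²/2) = 0.03392·342.7·1.708 = 19.86 Pa.
Head loss h_f = ΔP/(ρg) = 19.86/(1140·9.81) = 0.00178 m.

h_f ≈ 0.00178 m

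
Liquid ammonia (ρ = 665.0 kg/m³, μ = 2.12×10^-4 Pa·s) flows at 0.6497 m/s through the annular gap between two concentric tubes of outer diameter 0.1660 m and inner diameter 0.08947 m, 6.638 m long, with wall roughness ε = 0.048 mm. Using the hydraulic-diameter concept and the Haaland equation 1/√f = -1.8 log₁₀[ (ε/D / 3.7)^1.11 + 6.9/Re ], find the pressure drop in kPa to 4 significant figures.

Hydraulic diameter D_h = 4A/P = D_o - D_i = 0.166 - 0.08947 = 0.07653 m.
Re = ρVD_h/μ = 665·0.6497·0.07653/0.000212 = 1.56e+05.
ε/D_h = 4.8e-05/0.07653 = 0.000627; Haaland gives 1/√f = -1.8 log₁₀[6.52e-05+4.42e-05] = 7.129, so f = 0.01967.
ΔP = f(L/D_h)(ρV²/2) = 0.01967·6.638/0.07653·140.4 = 239.5 Pa.
ΔP = 0.2395 kPa.

ΔP ≈ 0.2395 kPa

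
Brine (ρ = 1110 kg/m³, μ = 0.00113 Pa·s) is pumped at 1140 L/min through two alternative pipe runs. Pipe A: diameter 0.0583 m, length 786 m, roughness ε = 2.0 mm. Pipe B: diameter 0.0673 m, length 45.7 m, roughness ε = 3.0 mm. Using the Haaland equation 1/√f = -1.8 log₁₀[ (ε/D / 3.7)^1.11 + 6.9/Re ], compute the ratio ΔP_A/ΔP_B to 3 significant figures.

Pipe A: V = Q/A = 0.019/0.002669 = 7.117 m/s; Re = 4.076e+05; ε/D = 0.0343; Haaland → f = 0.06069; ΔP_A = f(L/D)(ρV²/2) = 2.3e+07 Pa.
Pipe B: V = Q/A = 0.019/0.003557 = 5.341 m/s; Re = 3.531e+05; ε/D = 0.0446; Haaland → f = 0.06809; ΔP_B = f(L/D)(ρV²/2) = 7.321e+05 Pa.
ΔP_A/ΔP_B = 2.3e+07/7.321e+05 = 31.4.

ΔP_A/ΔP_B ≈ 31.4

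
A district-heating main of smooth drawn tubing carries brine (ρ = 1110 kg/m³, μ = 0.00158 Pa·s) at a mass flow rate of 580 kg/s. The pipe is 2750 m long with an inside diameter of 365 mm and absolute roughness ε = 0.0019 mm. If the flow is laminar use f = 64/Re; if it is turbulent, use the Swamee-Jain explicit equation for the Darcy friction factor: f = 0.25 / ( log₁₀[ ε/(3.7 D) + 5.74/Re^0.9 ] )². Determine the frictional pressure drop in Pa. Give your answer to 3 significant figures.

A = πD²/4 = π(0.365)²/4 = 0.1046 m²; mean velocity V = ṁ/(ρA) = 580/(1110 · 0.1046) = 4.994 m/s.
Reynolds number Re = ρVD/μ = 1110 · 4.994 · 0.365 / 0.00158 = 1.281e+06.
Re > 4000 → turbulent. Relative roughness ε/D = 1.9e-06/0.365 = 5.21e-06. Swamee-Jain: f = 0.25/(log₁₀[5.21e-06/3.7 + 5.74/1.281e+06^0.9])² = 0.25/(log₁₀[1.41e-06 + 1.83e-05])² = 0.25/(-4.706)² = 0.01129.
Darcy-Weisbach: ΔP = f(L/D)(ρV²/2) = 0.01129·(2750/0.365)·(1110·4.994²/2) = 0.01129·7534·1.384e+04 = 1.177e+06 Pa.

ΔP ≈ 1.18×10^6 Pa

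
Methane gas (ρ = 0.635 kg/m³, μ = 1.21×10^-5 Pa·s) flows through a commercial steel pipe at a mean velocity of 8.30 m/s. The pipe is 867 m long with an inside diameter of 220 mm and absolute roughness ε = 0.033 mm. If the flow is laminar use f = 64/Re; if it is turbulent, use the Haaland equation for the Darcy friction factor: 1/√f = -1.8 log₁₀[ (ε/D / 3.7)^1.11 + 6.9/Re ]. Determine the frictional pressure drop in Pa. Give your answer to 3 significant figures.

Reynolds number Re = ρVD/μ = 0.635 · 8.3 · 0.22 / 1.21e-05 = 9.583e+04.
Re > 4000 → turbulent. Relative roughness ε/D = 3.3e-05/0.22 = 0.00015. Haaland: 1/√f = -1.8 log₁₀[(0.00015/3.7)^1.11 + 6.9/9.583e+04] = -1.8 log₁₀[1.33e-05 + 7.2e-05] = 7.324, so f = 0.01864.
Darcy-Weisbach: ΔP = f(L/D)(ρV²/2) = 0.01864·(867/0.22)·(0.635·8.3²/2) = 0.01864·3941·21.87 = 1607 Pa.

ΔP ≈ 1610 Pa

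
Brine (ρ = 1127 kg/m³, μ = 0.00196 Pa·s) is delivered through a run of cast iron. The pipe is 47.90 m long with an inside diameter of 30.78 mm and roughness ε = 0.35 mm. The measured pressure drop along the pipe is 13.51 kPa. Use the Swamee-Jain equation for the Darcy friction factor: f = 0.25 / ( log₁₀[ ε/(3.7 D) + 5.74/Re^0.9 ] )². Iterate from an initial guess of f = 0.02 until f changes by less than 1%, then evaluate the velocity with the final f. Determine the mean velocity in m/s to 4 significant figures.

V ≈ 0.5832 m/s

Rearranging Darcy-Weisbach: V = √(2·ΔP·D/(f·L·ρ)). With ε/D = 0.00035/0.03078 = 0.0114, iterate starting from f = 0.02:
  f = 0.02 → V = √(2·1.351e+04·0.03078/(0.02·47.9·1127)) = 0.8777 m/s; Re = ρVD/μ = 1.553e+04; f → 0.04365
  f = 0.04365 → V = 0.5941 m/s; Re = 1.051e+04; f → 0.04521
  f = 0.04521 → V = 0.5837 m/s; Re = 1.033e+04; f → 0.04529
Converged (Δf/f < 1%). With the final f = 0.04529: V = √(2·1.351e+04·0.03078/(0.04529·47.9·1127)) = 0.5832 m/s.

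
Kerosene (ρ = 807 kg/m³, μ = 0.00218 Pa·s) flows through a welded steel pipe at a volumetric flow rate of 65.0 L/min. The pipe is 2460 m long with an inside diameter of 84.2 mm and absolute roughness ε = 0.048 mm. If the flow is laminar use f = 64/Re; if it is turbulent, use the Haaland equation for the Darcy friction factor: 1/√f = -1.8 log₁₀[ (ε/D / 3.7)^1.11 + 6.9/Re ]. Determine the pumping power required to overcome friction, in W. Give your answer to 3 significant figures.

P ≈ 17.5 W

Q = 65.0 L/min = 65.0/60000 = 0.001083 m³/s.
Cross-sectional area A = πD²/4 = π(0.0842)²/4 = 0.005568 m²; mean velocity V = Q/A = 0.001083/0.005568 = 0.1946 m/s.
Reynolds number Re = ρVD/μ = 807 · 0.1946 · 0.0842 / 0.00218 = 6064.
Re > 4000 → turbulent. Relative roughness ε/D = 4.8e-05/0.0842 = 0.00057. Haaland: 1/√f = -1.8 log₁₀[(0.00057/3.7)^1.11 + 6.9/6064] = -1.8 log₁₀[5.87e-05 + 0.00114] = 5.26, so f = 0.03615.
Darcy-Weisbach: ΔP = f(L/D)(ρV²/2) = 0.03615·(2460/0.0842)·(807·0.1946²/2) = 0.03615·2.922e+04·15.27 = 1.613e+04 Pa.
Pumping power P = QΔP = 0.001083·1.613e+04 = 17.47 W = 17.5 W.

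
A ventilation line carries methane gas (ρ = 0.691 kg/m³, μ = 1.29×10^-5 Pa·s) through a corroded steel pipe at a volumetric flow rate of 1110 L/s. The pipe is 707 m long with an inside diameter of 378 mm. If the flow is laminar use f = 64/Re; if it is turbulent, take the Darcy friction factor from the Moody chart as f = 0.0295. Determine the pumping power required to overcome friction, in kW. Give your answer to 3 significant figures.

P ≈ 2.07 kW

Q = 1110 L/s = 1110/1000 = 1.11 m³/s.
Cross-sectional area A = πD²/4 = π(0.378)²/4 = 0.1122 m²; mean velocity V = Q/A = 1.11/0.1122 = 9.891 m/s.
Reynolds number Re = ρVD/μ = 0.691 · 9.891 · 0.378 / 1.29e-05 = 2.003e+05.
Re > 4000 → turbulent; use the Moody-chart value f = 0.0295.
Darcy-Weisbach: ΔP = f(L/D)(ρV²/2) = 0.0295·(707/0.378)·(0.691·9.891²/2) = 0.0295·1870·33.8 = 1865 Pa.
Pumping power P = QΔP = 1.11·1865 = 2070 W = 2.07 kW.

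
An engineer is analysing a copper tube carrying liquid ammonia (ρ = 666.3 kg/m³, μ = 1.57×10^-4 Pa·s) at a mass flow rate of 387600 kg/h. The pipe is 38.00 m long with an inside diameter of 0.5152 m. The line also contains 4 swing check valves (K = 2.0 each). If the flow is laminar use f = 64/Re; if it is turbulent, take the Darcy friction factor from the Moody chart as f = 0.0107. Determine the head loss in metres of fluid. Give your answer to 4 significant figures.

h_f ≈ 0.2691 m

ṁ = 387600 kg/h = 387600/3600 = 107.7 kg/s.
A = πD²/4 = π(0.5152)²/4 = 0.2085 m²; mean velocity V = ṁ/(ρA) = 107.7/(666.3 · 0.2085) = 0.7751 m/s.
Reynolds number Re = ρVD/μ = 666.3 · 0.7751 · 0.5152 / 0.000157 = 1.695e+06.
Re > 4000 → turbulent; use the Moody-chart value f = 0.0107.
Total minor-loss coefficient ΣK = 4·2 = 8.
ΔP = [f·L/D + ΣK]·(ρV²/2) = [0.0107·38/0.5152 + 8]·(666.3·0.7751²/2) = [0.7892 + 8]·200.2 = 1759 Pa.
Head loss h_f = ΔP/(ρg) = 1759/(666.3·9.81) = 0.2691 m.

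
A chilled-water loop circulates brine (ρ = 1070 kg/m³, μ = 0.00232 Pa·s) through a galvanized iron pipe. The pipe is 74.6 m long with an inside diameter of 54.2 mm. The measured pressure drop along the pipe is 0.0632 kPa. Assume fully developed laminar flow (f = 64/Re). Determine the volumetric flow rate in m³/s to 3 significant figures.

For laminar flow, f = 64/Re with Re = ρVD/μ, so Darcy-Weisbach reduces to ΔP = 32μLV/D². Solving for V: V = ΔP·D²/(32μL) = 63.2·(0.0542)²/(32·0.00232·74.6) = 0.03352 m/s.
Check: Re = ρVD/μ = 1070·0.03352·0.0542/0.00232 = 838 < 2300, so the laminar assumption holds.
Q = V·A = 0.03352·(π/4·0.0542²) = 7.734e-05 m³/s = 7.73×10^-5 m³/s.

Q ≈ 7.73×10^-5 m³/s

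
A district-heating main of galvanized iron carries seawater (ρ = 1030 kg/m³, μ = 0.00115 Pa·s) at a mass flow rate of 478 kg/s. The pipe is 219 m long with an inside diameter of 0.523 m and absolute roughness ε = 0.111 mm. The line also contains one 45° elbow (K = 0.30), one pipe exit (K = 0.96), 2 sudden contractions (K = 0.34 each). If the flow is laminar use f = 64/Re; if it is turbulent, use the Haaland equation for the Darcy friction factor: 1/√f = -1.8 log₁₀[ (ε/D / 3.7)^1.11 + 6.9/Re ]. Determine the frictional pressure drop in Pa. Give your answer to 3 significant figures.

A = πD²/4 = π(0.523)²/4 = 0.2148 m²; mean velocity V = ṁ/(ρA) = 478/(1030 · 0.2148) = 2.16 m/s.
Reynolds number Re = ρVD/μ = 1030 · 2.16 · 0.523 / 0.00115 = 1.012e+06.
Re > 4000 → turbulent. Relative roughness ε/D = 0.000111/0.523 = 0.000212. Haaland: 1/√f = -1.8 log₁₀[(0.000212/3.7)^1.11 + 6.9/1.012e+06] = -1.8 log₁₀[1.96e-05 + 6.82e-06] = 8.241, so f = 0.01473.
Total minor-loss coefficient ΣK = 1·0.3 + 1·0.96 + 2·0.34 = 1.94.
ΔP = [f·L/D + ΣK]·(ρV²/2) = [0.01473·219/0.523 + 1.94]·(1030·2.16²/2) = [6.166 + 1.94]·2403 = 1.948e+04 Pa.

ΔP ≈ 19500 Pa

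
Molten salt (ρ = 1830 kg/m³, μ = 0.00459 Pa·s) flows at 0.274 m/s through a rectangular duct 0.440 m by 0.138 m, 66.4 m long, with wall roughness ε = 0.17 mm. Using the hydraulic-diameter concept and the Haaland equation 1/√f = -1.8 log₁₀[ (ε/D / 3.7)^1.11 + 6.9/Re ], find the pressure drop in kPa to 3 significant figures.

ΔP ≈ 0.576 kPa

Hydraulic diameter D_h = 4A/P = 4·(0.44·0.138)/(2·(0.44+0.138)) = 0.2429/1.156 = 0.2101 m.
Re = ρVD_h/μ = 1830·0.274·0.2101/0.00459 = 2.295e+04.
ε/D_h = 0.00017/0.2101 = 0.000809; Haaland gives 1/√f = -1.8 log₁₀[8.65e-05+0.000301] = 6.142, so f = 0.02651.
ΔP = f(L/D_h)(ρV²/2) = 0.02651·66.4/0.2101·68.69 = 575.5 Pa.
ΔP = 0.576 kPa.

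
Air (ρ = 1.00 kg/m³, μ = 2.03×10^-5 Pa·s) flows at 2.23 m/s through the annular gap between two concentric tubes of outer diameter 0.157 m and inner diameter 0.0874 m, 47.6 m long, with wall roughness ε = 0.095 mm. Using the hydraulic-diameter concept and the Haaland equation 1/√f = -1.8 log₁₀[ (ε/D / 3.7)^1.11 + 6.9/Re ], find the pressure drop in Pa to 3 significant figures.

ΔP ≈ 59.3 Pa

Hydraulic diameter D_h = 4A/P = D_o - D_i = 0.157 - 0.0874 = 0.0696 m.
Re = ρVD_h/μ = 1·2.23·0.0696/2.03e-05 = 7646.
ε/D_h = 9.5e-05/0.0696 = 0.00136; Haaland gives 1/√f = -1.8 log₁₀[0.000155+0.000902] = 5.357, so f = 0.03485.
ΔP = f(L/D_h)(ρV²/2) = 0.03485·47.6/0.0696·2.486 = 59.27 Pa.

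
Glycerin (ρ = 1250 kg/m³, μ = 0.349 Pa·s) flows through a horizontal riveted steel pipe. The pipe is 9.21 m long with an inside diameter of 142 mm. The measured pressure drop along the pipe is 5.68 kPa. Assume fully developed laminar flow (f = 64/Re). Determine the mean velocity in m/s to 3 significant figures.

V ≈ 1.11 m/s

For laminar flow, f = 64/Re with Re = ρVD/μ, so Darcy-Weisbach reduces to ΔP = 32μLV/D². Solving for V: V = ΔP·D²/(32μL) = 5680·(0.142)²/(32·0.349·9.21) = 1.113 m/s.
Check: Re = ρVD/μ = 1250·1.113·0.142/0.349 = 566.3 < 2300, so the laminar assumption holds.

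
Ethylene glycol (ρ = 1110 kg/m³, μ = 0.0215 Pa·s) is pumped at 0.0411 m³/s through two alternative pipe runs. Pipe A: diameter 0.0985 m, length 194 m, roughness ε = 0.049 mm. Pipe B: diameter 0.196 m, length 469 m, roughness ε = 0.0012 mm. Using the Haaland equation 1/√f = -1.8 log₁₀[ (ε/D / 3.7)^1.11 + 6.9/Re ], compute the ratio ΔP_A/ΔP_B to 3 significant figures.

Pipe A: V = Q/A = 0.0411/0.00762 = 5.394 m/s; Re = 2.743e+04; ε/D = 0.000497; Haaland → f = 0.02491; ΔP_A = f(L/D)(ρV²/2) = 7.921e+05 Pa.
Pipe B: V = Q/A = 0.0411/0.03017 = 1.362 m/s; Re = 1.378e+04; ε/D = 6.12e-06; Haaland → f = 0.02834; ΔP_B = f(L/D)(ρV²/2) = 6.983e+04 Pa.
ΔP_A/ΔP_B = 7.921e+05/6.983e+04 = 11.3.

ΔP_A/ΔP_B ≈ 11.3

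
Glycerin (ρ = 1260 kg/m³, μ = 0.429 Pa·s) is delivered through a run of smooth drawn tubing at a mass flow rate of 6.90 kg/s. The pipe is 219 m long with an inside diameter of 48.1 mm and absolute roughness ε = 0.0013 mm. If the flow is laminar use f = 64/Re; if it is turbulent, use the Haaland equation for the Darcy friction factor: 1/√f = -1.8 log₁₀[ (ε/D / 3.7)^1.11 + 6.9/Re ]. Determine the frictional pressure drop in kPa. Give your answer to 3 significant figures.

A = πD²/4 = π(0.0481)²/4 = 0.001817 m²; mean velocity V = ṁ/(ρA) = 6.9/(1260 · 0.001817) = 3.014 m/s.
Reynolds number Re = ρVD/μ = 1260 · 3.014 · 0.0481 / 0.429 = 425.8.
Re < 2300 → laminar flow, so f = 64/Re = 64/425.8 = 0.1503 (the turbulent correlation is not needed).
Darcy-Weisbach: ΔP = f(L/D)(ρV²/2) = 0.1503·(219/0.0481)·(1260·3.014²/2) = 0.1503·4553·5722 = 3.916e+06 Pa.
ΔP = 3.916e+06 Pa = 3920 kPa.

ΔP ≈ 3920 kPa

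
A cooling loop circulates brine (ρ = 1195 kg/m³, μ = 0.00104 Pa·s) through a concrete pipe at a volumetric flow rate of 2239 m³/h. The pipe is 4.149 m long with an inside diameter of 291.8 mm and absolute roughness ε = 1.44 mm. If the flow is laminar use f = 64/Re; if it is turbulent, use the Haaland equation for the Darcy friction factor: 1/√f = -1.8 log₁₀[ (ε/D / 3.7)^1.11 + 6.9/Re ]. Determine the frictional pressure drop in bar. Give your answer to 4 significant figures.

ΔP ≈ 0.2229 bar

Q = 2239 m³/h = 2239/3600 = 0.6219 m³/s.
Cross-sectional area A = πD²/4 = π(0.2918)²/4 = 0.06687 m²; mean velocity V = Q/A = 0.6219/0.06687 = 9.3 m/s.
Reynolds number Re = ρVD/μ = 1195 · 9.3 · 0.2918 / 0.00104 = 3.118e+06.
Re > 4000 → turbulent. Relative roughness ε/D = 0.00144/0.2918 = 0.00493. Haaland: 1/√f = -1.8 log₁₀[(0.00493/3.7)^1.11 + 6.9/3.118e+06] = -1.8 log₁₀[0.000644 + 2.21e-06] = 5.741, so f = 0.03034.
Darcy-Weisbach: ΔP = f(L/D)(ρV²/2) = 0.03034·(4.149/0.2918)·(1195·9.3²/2) = 0.03034·14.22·5.168e+04 = 2.229e+04 Pa.
ΔP = 2.229e+04 Pa = 0.2229 bar.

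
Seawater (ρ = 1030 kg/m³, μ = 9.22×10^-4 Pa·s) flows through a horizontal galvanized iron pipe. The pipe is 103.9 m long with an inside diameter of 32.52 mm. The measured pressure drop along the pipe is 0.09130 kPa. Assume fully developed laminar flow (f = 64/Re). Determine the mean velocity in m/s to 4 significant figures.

For laminar flow, f = 64/Re with Re = ρVD/μ, so Darcy-Weisbach reduces to ΔP = 32μLV/D². Solving for V: V = ΔP·D²/(32μL) = 91.3·(0.03252)²/(32·0.000922·103.9) = 0.0315 m/s.
Check: Re = ρVD/μ = 1030·0.0315·0.03252/0.000922 = 1144 < 2300, so the laminar assumption holds.

V ≈ 0.03150 m/s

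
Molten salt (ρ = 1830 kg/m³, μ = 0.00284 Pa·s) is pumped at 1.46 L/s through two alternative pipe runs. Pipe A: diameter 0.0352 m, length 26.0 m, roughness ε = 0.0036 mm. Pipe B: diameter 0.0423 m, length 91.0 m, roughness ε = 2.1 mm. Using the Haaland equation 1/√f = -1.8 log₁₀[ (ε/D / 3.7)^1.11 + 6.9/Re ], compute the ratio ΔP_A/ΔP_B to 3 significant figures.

Pipe A: V = Q/A = 0.00146/0.0009731 = 1.5 m/s; Re = 3.403e+04; ε/D = 0.000102; Haaland → f = 0.02286; ΔP_A = f(L/D)(ρV²/2) = 3.477e+04 Pa.
Pipe B: V = Q/A = 0.00146/0.001405 = 1.039 m/s; Re = 2.832e+04; ε/D = 0.0496; Haaland → f = 0.07232; ΔP_B = f(L/D)(ρV²/2) = 1.537e+05 Pa.
ΔP_A/ΔP_B = 3.477e+04/1.537e+05 = 0.226.

ΔP_A/ΔP_B ≈ 0.226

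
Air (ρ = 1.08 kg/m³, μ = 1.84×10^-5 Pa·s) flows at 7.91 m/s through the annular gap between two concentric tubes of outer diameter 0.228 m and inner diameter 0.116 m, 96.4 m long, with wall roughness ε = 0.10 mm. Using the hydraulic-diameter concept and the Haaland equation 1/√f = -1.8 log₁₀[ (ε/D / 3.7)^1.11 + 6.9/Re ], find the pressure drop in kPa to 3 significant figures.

ΔP ≈ 0.678 kPa

Hydraulic diameter D_h = 4A/P = D_o - D_i = 0.228 - 0.116 = 0.112 m.
Re = ρVD_h/μ = 1.08·7.91·0.112/1.84e-05 = 5.2e+04.
ε/D_h = 0.0001/0.112 = 0.000893; Haaland gives 1/√f = -1.8 log₁₀[9.65e-05+0.000133] = 6.552, so f = 0.0233.
ΔP = f(L/D_h)(ρV²/2) = 0.0233·96.4/0.112·33.79 = 677.5 Pa.
ΔP = 0.678 kPa.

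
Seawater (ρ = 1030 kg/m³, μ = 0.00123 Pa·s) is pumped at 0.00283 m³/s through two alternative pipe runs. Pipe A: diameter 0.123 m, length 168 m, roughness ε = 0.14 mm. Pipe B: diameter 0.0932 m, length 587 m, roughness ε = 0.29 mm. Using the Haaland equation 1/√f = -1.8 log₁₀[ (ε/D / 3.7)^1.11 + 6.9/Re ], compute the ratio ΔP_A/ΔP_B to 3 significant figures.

ΔP_A/ΔP_B ≈ 0.0646

Pipe A: V = Q/A = 0.00283/0.01188 = 0.2382 m/s; Re = 2.453e+04; ε/D = 0.00114; Haaland → f = 0.02686; ΔP_A = f(L/D)(ρV²/2) = 1072 Pa.
Pipe B: V = Q/A = 0.00283/0.006822 = 0.4148 m/s; Re = 3.238e+04; ε/D = 0.00311; Haaland → f = 0.02972; ΔP_B = f(L/D)(ρV²/2) = 1.659e+04 Pa.
ΔP_A/ΔP_B = 1072/1.659e+04 = 0.0646.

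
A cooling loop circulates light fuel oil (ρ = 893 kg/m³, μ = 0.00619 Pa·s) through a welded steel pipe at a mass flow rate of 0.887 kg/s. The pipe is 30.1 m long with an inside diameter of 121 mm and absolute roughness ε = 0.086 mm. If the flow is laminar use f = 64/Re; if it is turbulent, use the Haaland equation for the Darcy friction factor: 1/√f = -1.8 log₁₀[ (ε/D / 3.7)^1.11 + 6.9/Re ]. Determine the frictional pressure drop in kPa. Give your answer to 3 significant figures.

A = πD²/4 = π(0.121)²/4 = 0.0115 m²; mean velocity V = ṁ/(ρA) = 0.887/(893 · 0.0115) = 0.08638 m/s.
Reynolds number Re = ρVD/μ = 893 · 0.08638 · 0.121 / 0.00619 = 1508.
Re < 2300 → laminar flow, so f = 64/Re = 64/1508 = 0.04244 (the turbulent correlation is not needed).
Darcy-Weisbach: ΔP = f(L/D)(ρV²/2) = 0.04244·(30.1/0.121)·(893·0.08638²/2) = 0.04244·248.8·3.332 = 35.18 Pa.
ΔP = 35.18 Pa = 0.0352 kPa.

ΔP ≈ 0.0352 kPa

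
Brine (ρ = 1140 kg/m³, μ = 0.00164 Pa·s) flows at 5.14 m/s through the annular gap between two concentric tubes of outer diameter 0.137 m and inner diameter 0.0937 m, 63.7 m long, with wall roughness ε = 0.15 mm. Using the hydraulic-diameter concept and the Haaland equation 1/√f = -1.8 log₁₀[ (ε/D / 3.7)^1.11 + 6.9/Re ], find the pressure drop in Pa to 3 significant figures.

Hydraulic diameter D_h = 4A/P = D_o - D_i = 0.137 - 0.0937 = 0.0433 m.
Re = ρVD_h/μ = 1140·5.14·0.0433/0.00164 = 1.547e+05.
ε/D_h = 0.00015/0.0433 = 0.00346; Haaland gives 1/√f = -1.8 log₁₀[0.000435+4.46e-05] = 5.975, so f = 0.02801.
ΔP = f(L/D_h)(ρV²/2) = 0.02801·63.7/0.0433·1.506e+04 = 6.206e+05 Pa.

ΔP ≈ 621000 Pa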